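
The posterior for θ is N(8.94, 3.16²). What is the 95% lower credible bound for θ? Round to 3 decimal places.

3.742

Need L with P(θ ≥ L) = 0.95: L = 8.94 − z_{0.05}·3.16.
z = 1.645; L = 8.94 − 1.645 × 3.16 = 3.742.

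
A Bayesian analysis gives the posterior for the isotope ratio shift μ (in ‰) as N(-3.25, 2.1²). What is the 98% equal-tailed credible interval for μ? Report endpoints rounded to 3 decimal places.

The posterior is symmetric, so the 98% equal-tailed interval is μ = -3.25 ± z·2.1 with z = 2.326.
Half-width: 2.326 × 2.1 = 4.885.
-3.25 − 4.885 = -8.135; -3.25 + 4.885 = 1.635.

[-8.135, 1.635]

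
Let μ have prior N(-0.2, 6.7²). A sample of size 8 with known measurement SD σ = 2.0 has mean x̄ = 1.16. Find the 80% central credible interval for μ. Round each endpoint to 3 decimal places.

Posterior precision = 1/6.7² + 8/2.0² = 0.0223 + 2.0000 = 2.0223, so posterior SD = 0.7032.
Posterior mean = (-0.2/6.7² + 8·1.16/2.0²) / 2.0223 = 1.1450.
Interval: 1.1450 ± 1.282 × 0.7032 → [0.244, 2.046].

[0.244, 2.046]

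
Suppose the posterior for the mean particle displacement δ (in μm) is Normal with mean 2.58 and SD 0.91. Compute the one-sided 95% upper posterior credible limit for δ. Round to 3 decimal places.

Need U with P(δ ≤ U) = 0.95: U = 2.58 + z_{0.05}·0.91.
z = 1.645; U = 2.58 + 1.645 × 0.91 = 4.077.

4.077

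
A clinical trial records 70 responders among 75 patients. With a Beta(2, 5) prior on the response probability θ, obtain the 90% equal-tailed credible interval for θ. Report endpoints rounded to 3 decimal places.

[0.814, 0.931]

Posterior: Beta(2+70, 5+5) = Beta(72, 10).
Equal-tailed 90% interval: the 0.05 and 0.95 quantiles of Beta(72, 10).
Posterior mean ≈ 0.878, SD ≈ 0.036; a Normal approximation gives roughly [0.819, 0.937].
Exact: F⁻¹(0.05) = 0.814; F⁻¹(0.95) = 0.931.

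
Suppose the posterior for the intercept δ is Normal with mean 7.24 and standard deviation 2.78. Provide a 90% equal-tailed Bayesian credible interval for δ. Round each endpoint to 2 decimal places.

The posterior is symmetric, so the 90% equal-tailed interval is δ = 7.24 ± z·2.78 with z = 1.645.
Half-width: 1.645 × 2.78 = 4.57.
7.24 − 4.57 = 2.67; 7.24 + 4.57 = 11.81.

[2.67, 11.81]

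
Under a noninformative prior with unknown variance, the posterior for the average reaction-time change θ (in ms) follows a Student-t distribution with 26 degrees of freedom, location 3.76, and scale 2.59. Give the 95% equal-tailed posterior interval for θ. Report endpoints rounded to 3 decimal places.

The t_26 distribution is symmetric; the 95% interval is 3.76 ± t·2.59 with t_{0.975,26} = 2.056.
Half-width: 2.056 × 2.59 = 5.324.
3.76 − 5.324 = -1.564; 3.76 + 5.324 = 9.084.

[-1.564, 9.084]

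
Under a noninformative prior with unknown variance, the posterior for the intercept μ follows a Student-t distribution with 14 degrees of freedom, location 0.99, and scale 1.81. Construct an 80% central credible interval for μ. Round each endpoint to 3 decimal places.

[-1.445, 3.425]

The t_14 distribution is symmetric; the 80% interval is 0.99 ± t·1.81 with t_{0.9,14} = 1.345.
Half-width: 1.345 × 1.81 = 2.435.
0.99 − 2.435 = -1.445; 0.99 + 2.435 = 3.425.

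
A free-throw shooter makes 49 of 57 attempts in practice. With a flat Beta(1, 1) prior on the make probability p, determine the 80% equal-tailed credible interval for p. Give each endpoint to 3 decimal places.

[0.786, 0.904]

Posterior: Beta(1+49, 1+8) = Beta(50, 9).
Equal-tailed 80% interval: the 0.1 and 0.9 quantiles of Beta(50, 9).
Posterior mean ≈ 0.847, SD ≈ 0.046; a Normal approximation gives roughly [0.788, 0.907].
Exact: F⁻¹(0.1) = 0.786; F⁻¹(0.9) = 0.904.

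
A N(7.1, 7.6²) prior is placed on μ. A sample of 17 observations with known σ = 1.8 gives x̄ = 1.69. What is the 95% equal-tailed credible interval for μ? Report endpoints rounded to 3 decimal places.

Posterior precision = 1/7.6² + 17/1.8² = 0.0173 + 5.2469 = 5.2642, so posterior SD = 0.4358.
Posterior mean = (7.1/7.6² + 17·1.69/1.8²) / 5.2642 = 1.7078.
Interval: 1.7078 ± 1.960 × 0.4358 → [0.854, 2.562].

[0.854, 2.562]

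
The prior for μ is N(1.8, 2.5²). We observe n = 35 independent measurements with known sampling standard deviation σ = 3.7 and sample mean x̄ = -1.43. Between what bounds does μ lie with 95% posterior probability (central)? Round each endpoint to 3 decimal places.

[-2.429, -0.051]

Posterior precision = 1/2.5² + 35/3.7² = 0.1600 + 2.5566 = 2.7166, so posterior SD = 0.6067.
Posterior mean = (1.8/2.5² + 35·-1.43/3.7²) / 2.7166 = -1.2398.
Interval: -1.2398 ± 1.960 × 0.6067 → [-2.429, -0.051].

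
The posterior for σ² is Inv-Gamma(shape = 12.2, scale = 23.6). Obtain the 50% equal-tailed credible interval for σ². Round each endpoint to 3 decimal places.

[1.646, 2.433]

Inverse-Gamma(12.2, 23.6) quantiles: F⁻¹(0.25) and F⁻¹(0.75).
Equivalently, 1/σ² ~ Gamma(12.2, rate = 23.6); invert its 0.75 and 0.25 quantiles.
Posterior mean ≈ 2.107, SD ≈ 0.660; a Normal approximation gives roughly [1.662, 2.552].
Exact: lower = 1.646; upper = 2.433.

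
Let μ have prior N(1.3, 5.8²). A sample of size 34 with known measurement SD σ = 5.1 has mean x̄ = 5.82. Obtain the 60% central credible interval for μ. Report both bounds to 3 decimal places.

[4.992, 6.447]

Posterior precision = 1/5.8² + 34/5.1² = 0.0297 + 1.3072 = 1.3369, so posterior SD = 0.8649.
Posterior mean = (1.3/5.8² + 34·5.82/5.1²) / 1.3369 = 5.7195.
Interval: 5.7195 ± 0.842 × 0.8649 → [4.992, 6.447].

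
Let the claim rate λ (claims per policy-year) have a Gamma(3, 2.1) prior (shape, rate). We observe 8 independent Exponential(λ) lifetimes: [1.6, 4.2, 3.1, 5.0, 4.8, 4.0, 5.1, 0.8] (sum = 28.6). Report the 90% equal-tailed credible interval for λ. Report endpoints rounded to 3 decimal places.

Posterior: Gamma(3+8, 2.1+28.6) = Gamma(11, 30.7) (shape, rate).
Equal-tailed 90% interval: Gamma(11, 30.7) quantiles at 0.05 and 0.95.
Posterior mean ≈ 0.358, SD ≈ 0.108; a Normal approximation gives roughly [0.181, 0.536].
Exact: lower = 0.201; upper = 0.553.

[0.201, 0.553]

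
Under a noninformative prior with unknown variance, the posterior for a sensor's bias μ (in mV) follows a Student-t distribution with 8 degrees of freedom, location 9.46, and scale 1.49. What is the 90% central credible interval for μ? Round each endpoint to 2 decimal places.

The t_8 distribution is symmetric; the 90% interval is 9.46 ± t·1.49 with t_{0.95,8} = 1.860.
Half-width: 1.860 × 1.49 = 2.77.
9.46 − 2.77 = 6.69; 9.46 + 2.77 = 12.23.

[6.69, 12.23]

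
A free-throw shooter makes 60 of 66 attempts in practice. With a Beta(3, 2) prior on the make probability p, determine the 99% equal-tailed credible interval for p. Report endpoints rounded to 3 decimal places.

Posterior: Beta(3+60, 2+6) = Beta(63, 8).
Equal-tailed 99% interval: the 0.005 and 0.995 quantiles of Beta(63, 8).
Posterior mean ≈ 0.887, SD ≈ 0.037; a Normal approximation gives roughly [0.791, 0.983].
Exact: F⁻¹(0.005) = 0.773; F⁻¹(0.995) = 0.962.

[0.773, 0.962]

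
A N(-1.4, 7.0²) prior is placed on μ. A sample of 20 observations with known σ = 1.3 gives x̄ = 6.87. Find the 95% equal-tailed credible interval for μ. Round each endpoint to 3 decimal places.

Posterior precision = 1/7.0² + 20/1.3² = 0.0204 + 11.8343 = 11.8547, so posterior SD = 0.2904.
Posterior mean = (-1.4/7.0² + 20·6.87/1.3²) / 11.8547 = 6.8558.
Interval: 6.8558 ± 1.960 × 0.2904 → [6.287, 7.425].

[6.287, 7.425]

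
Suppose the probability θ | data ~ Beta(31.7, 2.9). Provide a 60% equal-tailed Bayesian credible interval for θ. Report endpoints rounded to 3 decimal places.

Posterior: Beta(31.7, 2.9).
Equal-tailed 60% interval: the 0.2 and 0.8 quantiles of Beta(31.7, 2.9).
Posterior mean ≈ 0.916, SD ≈ 0.046; a Normal approximation gives roughly [0.877, 0.955].
Exact: F⁻¹(0.2) = 0.880; F⁻¹(0.8) = 0.956.

[0.880, 0.956]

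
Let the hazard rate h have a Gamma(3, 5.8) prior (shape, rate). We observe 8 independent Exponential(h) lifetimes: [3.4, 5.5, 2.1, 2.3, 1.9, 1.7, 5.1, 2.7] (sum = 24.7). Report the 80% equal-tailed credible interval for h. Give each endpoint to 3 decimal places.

Posterior: Gamma(3+8, 5.8+24.7) = Gamma(11, 30.5) (shape, rate).
Equal-tailed 80% interval: Gamma(11, 30.5) quantiles at 0.1 and 0.9.
Posterior mean ≈ 0.361, SD ≈ 0.109; a Normal approximation gives roughly [0.221, 0.500].
Exact: lower = 0.230; upper = 0.505.

[0.230, 0.505]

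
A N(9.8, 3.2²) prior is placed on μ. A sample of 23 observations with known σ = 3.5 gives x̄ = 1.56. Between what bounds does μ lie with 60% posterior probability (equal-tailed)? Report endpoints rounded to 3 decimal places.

[1.369, 2.566]

Posterior precision = 1/3.2² + 23/3.5² = 0.0977 + 1.8776 = 1.9752, so posterior SD = 0.7115.
Posterior mean = (9.8/3.2² + 23·1.56/3.5²) / 1.9752 = 1.9674.
Interval: 1.9674 ± 0.842 × 0.7115 → [1.369, 2.566].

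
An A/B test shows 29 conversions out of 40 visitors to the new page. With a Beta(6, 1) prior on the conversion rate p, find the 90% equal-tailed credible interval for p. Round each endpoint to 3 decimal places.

[0.635, 0.842]

Posterior: Beta(6+29, 1+11) = Beta(35, 12).
Equal-tailed 90% interval: the 0.05 and 0.95 quantiles of Beta(35, 12).
Posterior mean ≈ 0.745, SD ≈ 0.063; a Normal approximation gives roughly [0.641, 0.848].
Exact: F⁻¹(0.05) = 0.635; F⁻¹(0.95) = 0.842.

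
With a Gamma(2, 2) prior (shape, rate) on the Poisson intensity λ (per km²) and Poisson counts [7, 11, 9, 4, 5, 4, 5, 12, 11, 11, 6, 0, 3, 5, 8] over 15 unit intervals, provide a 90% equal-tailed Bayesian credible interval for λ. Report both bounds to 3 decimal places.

[5.111, 7.073]

Posterior: Gamma(2+101, 2+15) = Gamma(103, 17) (shape, rate).
Equal-tailed 90% interval: Gamma(103, 17) quantiles at 0.05 and 0.95.
Posterior mean ≈ 6.059, SD ≈ 0.597; a Normal approximation gives roughly [5.077, 7.041].
Exact: lower = 5.111; upper = 7.073.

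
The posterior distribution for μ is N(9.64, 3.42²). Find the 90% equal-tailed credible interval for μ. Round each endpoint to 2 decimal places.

The posterior is symmetric, so the 90% equal-tailed interval is μ = 9.64 ± z·3.42 with z = 1.645.
Half-width: 1.645 × 3.42 = 5.63.
9.64 − 5.63 = 4.01; 9.64 + 5.63 = 15.27.

[4.01, 15.27]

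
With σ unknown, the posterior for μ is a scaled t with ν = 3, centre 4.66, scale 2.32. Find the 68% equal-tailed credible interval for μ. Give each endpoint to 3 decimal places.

[1.902, 7.418]

The t_3 distribution is symmetric; the 68% interval is 4.66 ± t·2.32 with t_{0.84,3} = 1.189.
Half-width: 1.189 × 2.32 = 2.758.
4.66 − 2.758 = 1.902; 4.66 + 2.758 = 7.418.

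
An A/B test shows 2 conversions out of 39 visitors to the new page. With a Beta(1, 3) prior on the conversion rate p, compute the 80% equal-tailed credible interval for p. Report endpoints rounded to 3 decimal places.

Posterior: Beta(1+2, 3+37) = Beta(3, 40).
Equal-tailed 80% interval: the 0.1 and 0.9 quantiles of Beta(3, 40).
Posterior mean ≈ 0.070, SD ≈ 0.038; a Normal approximation gives roughly [0.021, 0.119].
Exact: F⁻¹(0.1) = 0.027; F⁻¹(0.9) = 0.122.

[0.027, 0.122]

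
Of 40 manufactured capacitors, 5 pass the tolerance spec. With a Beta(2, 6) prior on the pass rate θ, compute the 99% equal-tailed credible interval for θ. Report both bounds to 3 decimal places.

[0.045, 0.300]

Posterior: Beta(2+5, 6+35) = Beta(7, 41).
Equal-tailed 99% interval: the 0.005 and 0.995 quantiles of Beta(7, 41).
Posterior mean ≈ 0.146, SD ≈ 0.050; a Normal approximation gives roughly [0.016, 0.276].
Exact: F⁻¹(0.005) = 0.045; F⁻¹(0.995) = 0.300.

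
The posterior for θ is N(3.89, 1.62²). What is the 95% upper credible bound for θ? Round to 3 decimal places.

Need U with P(θ ≤ U) = 0.95: U = 3.89 + z_{0.05}·1.62.
z = 1.645; U = 3.89 + 1.645 × 1.62 = 6.555.

6.555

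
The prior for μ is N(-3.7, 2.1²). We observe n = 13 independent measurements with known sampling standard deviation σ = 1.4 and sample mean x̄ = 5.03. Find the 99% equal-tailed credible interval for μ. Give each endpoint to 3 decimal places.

Posterior precision = 1/2.1² + 13/1.4² = 0.2268 + 6.6327 = 6.8594, so posterior SD = 0.3818.
Posterior mean = (-3.7/2.1² + 13·5.03/1.4²) / 6.8594 = 4.7414.
Interval: 4.7414 ± 2.576 × 0.3818 → [3.758, 5.725].

[3.758, 5.725]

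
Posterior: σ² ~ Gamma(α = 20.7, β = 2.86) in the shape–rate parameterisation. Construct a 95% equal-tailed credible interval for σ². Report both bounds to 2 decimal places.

Posterior: Gamma(shape 20.7, rate 2.86).
Equal-tailed 95% interval: Gamma(20.7, 2.86) quantiles at 0.025 and 0.975.
Posterior mean ≈ 7.24, SD ≈ 1.59; a Normal approximation gives roughly [4.12, 10.36].
Exact: lower = 4.46; upper = 10.67.

[4.46, 10.67]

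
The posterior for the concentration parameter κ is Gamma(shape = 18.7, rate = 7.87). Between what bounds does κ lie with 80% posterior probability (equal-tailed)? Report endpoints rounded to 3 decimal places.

[1.705, 3.102]

Posterior: Gamma(shape 18.7, rate 7.87).
Equal-tailed 80% interval: Gamma(18.7, 7.87) quantiles at 0.1 and 0.9.
Posterior mean ≈ 2.376, SD ≈ 0.549; a Normal approximation gives roughly [1.672, 3.080].
Exact: lower = 1.705; upper = 3.102.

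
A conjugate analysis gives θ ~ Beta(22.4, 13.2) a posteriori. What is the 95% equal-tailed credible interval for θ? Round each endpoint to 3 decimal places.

[0.467, 0.778]

Posterior: Beta(22.4, 13.2).
Equal-tailed 95% interval: the 0.025 and 0.975 quantiles of Beta(22.4, 13.2).
Posterior mean ≈ 0.629, SD ≈ 0.080; a Normal approximation gives roughly [0.473, 0.786].
Exact: F⁻¹(0.025) = 0.467; F⁻¹(0.975) = 0.778.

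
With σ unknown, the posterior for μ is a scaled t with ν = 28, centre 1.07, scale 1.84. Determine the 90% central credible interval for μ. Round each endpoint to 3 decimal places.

The t_28 distribution is symmetric; the 90% interval is 1.07 ± t·1.84 with t_{0.95,28} = 1.701.
Half-width: 1.701 × 1.84 = 3.130.
1.07 − 3.130 = -2.060; 1.07 + 3.130 = 4.200.

[-2.060, 4.200]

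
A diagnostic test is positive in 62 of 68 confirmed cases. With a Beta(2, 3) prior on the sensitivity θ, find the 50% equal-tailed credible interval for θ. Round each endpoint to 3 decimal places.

Posterior: Beta(2+62, 3+6) = Beta(64, 9).
Equal-tailed 50% interval: the 0.25 and 0.75 quantiles of Beta(64, 9).
Posterior mean ≈ 0.877, SD ≈ 0.038; a Normal approximation gives roughly [0.851, 0.902].
Exact: F⁻¹(0.25) = 0.853; F⁻¹(0.75) = 0.904.

[0.853, 0.904]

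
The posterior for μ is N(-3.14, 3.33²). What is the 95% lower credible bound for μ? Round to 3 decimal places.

Need L with P(μ ≥ L) = 0.95: L = -3.14 − z_{0.05}·3.33.
z = 1.645; L = -3.14 − 1.645 × 3.33 = -8.617.

-8.617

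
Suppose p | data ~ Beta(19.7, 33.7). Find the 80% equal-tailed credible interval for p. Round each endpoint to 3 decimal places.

[0.286, 0.454]

Posterior: Beta(19.7, 33.7).
Equal-tailed 80% interval: the 0.1 and 0.9 quantiles of Beta(19.7, 33.7).
Posterior mean ≈ 0.369, SD ≈ 0.065; a Normal approximation gives roughly [0.285, 0.453].
Exact: F⁻¹(0.1) = 0.286; F⁻¹(0.9) = 0.454.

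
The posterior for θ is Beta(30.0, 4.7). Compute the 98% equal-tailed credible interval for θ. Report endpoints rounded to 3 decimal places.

[0.704, 0.965]

Posterior: Beta(30.0, 4.7).
Equal-tailed 98% interval: the 0.01 and 0.99 quantiles of Beta(30.0, 4.7).
Posterior mean ≈ 0.865, SD ≈ 0.057; a Normal approximation gives roughly [0.731, 0.998].
Exact: F⁻¹(0.01) = 0.704; F⁻¹(0.99) = 0.965.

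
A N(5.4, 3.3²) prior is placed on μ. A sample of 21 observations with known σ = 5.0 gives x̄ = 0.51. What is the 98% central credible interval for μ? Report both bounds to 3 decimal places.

[-1.418, 3.402]

Posterior precision = 1/3.3² + 21/5.0² = 0.0918 + 0.8400 = 0.9318, so posterior SD = 1.0359.
Posterior mean = (5.4/3.3² + 21·0.51/5.0²) / 0.9318 = 0.9919.
Interval: 0.9919 ± 2.326 × 1.0359 → [-1.418, 3.402].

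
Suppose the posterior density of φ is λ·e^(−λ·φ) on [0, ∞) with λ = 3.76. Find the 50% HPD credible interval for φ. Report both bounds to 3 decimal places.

The exponential density is strictly decreasing on [0, ∞), so the HPD interval is anchored at 0: [0, q] with P(φ ≤ q) = 0.50.
q = −ln(1 − 0.50) / 3.76 = 0.6931 / 3.76 = 0.184.

[0.000, 0.184]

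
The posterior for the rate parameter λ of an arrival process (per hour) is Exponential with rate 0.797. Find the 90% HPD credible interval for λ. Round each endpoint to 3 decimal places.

[0.000, 2.889]

The exponential density is strictly decreasing on [0, ∞), so the HPD interval is anchored at 0: [0, q] with P(λ ≤ q) = 0.90.
q = −ln(1 − 0.90) / 0.797 = 2.3026 / 0.797 = 2.889.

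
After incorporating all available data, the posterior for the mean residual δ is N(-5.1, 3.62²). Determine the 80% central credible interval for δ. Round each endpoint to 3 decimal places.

The posterior is symmetric, so the 80% equal-tailed interval is δ = -5.1 ± z·3.62 with z = 1.282.
Half-width: 1.282 × 3.62 = 4.639.
-5.1 − 4.639 = -9.739; -5.1 + 4.639 = -0.461.

[-9.739, -0.461]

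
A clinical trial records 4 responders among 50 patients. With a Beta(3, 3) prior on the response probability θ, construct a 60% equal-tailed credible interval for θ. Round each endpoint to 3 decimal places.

[0.087, 0.160]

Posterior: Beta(3+4, 3+46) = Beta(7, 49).
Equal-tailed 60% interval: the 0.2 and 0.8 quantiles of Beta(7, 49).
Posterior mean ≈ 0.125, SD ≈ 0.044; a Normal approximation gives roughly [0.088, 0.162].
Exact: F⁻¹(0.2) = 0.087; F⁻¹(0.8) = 0.160.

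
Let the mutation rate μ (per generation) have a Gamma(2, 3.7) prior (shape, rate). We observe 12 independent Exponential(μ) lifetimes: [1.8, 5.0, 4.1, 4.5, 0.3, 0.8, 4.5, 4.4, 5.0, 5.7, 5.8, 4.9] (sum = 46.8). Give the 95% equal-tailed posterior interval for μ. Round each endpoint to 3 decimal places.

Posterior: Gamma(2+12, 3.7+46.8) = Gamma(14, 50.5) (shape, rate).
Equal-tailed 95% interval: Gamma(14, 50.5) quantiles at 0.025 and 0.975.
Posterior mean ≈ 0.277, SD ≈ 0.074; a Normal approximation gives roughly [0.132, 0.422].
Exact: lower = 0.152; upper = 0.440.

[0.152, 0.440]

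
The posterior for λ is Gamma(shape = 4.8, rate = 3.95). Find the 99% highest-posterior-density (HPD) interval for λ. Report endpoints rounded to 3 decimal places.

The posterior is unimodal and skewed, so the HPD interval has equal density at both endpoints and is the shortest 99% interval.
Solving f(0.170) = f(2.898) with F(2.898) − F(0.170) = 0.99 gives [0.170, 2.898].
For comparison, the equal-tailed interval is [0.251, 3.108]; the HPD is narrower and shifted toward the mode.

[0.170, 2.898]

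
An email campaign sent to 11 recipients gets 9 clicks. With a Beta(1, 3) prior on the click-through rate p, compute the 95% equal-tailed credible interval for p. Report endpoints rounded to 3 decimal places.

Posterior: Beta(1+9, 3+2) = Beta(10, 5).
Equal-tailed 95% interval: the 0.025 and 0.975 quantiles of Beta(10, 5).
Posterior mean ≈ 0.667, SD ≈ 0.118; a Normal approximation gives roughly [0.436, 0.898].
Exact: F⁻¹(0.025) = 0.419; F⁻¹(0.975) = 0.872.

[0.419, 0.872]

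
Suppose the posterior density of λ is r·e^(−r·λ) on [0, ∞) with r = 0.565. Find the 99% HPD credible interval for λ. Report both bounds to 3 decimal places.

The exponential density is strictly decreasing on [0, ∞), so the HPD interval is anchored at 0: [0, q] with P(λ ≤ q) = 0.99.
q = −ln(1 − 0.99) / 0.565 = 4.6052 / 0.565 = 8.151.

[0.000, 8.151]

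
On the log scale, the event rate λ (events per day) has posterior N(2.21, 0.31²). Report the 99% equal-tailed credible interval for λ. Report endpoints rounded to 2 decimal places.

[4.10, 20.26]

On the log scale the 99% interval is 2.21 ± 2.576 × 0.31 = [1.4115, 3.0085].
Exponentiate: [e^1.4115, e^3.0085] = [4.10, 20.26].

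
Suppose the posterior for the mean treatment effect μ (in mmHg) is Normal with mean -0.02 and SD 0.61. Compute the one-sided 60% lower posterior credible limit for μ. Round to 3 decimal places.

Need L with P(μ ≥ L) = 0.60: L = -0.02 − z_{0.4}·0.61.
z = 0.253; L = -0.02 − 0.253 × 0.61 = -0.175.

-0.175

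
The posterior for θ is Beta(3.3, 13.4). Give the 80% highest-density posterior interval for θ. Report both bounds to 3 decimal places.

The posterior is unimodal and skewed, so the HPD interval has equal density at both endpoints and is the shortest 80% interval.
Solving f(0.064) = f(0.296) with F(0.296) − F(0.064) = 0.80 gives [0.064, 0.296].
For comparison, the equal-tailed interval is [0.085, 0.327]; the HPD is narrower and shifted toward the mode.

[0.064, 0.296]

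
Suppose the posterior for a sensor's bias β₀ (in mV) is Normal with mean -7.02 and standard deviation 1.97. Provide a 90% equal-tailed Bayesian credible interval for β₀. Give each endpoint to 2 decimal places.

The posterior is symmetric, so the 90% equal-tailed interval is β₀ = -7.02 ± z·1.97 with z = 1.645.
Half-width: 1.645 × 1.97 = 3.24.
-7.02 − 3.24 = -10.26; -7.02 + 3.24 = -3.78.

[-10.26, -3.78]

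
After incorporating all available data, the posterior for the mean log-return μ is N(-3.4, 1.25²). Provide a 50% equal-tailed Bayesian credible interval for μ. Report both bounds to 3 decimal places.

[-4.243, -2.557]

The posterior is symmetric, so the 50% equal-tailed interval is μ = -3.4 ± z·1.25 with z = 0.674.
Half-width: 0.674 × 1.25 = 0.843.
-3.4 − 0.843 = -4.243; -3.4 + 0.843 = -2.557.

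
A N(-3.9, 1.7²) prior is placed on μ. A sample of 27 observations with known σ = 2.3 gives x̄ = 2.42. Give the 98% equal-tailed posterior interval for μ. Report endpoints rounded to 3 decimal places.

[1.022, 3.015]

Posterior precision = 1/1.7² + 27/2.3² = 0.3460 + 5.1040 = 5.4500, so posterior SD = 0.4284.
Posterior mean = (-3.9/1.7² + 27·2.42/2.3²) / 5.4500 = 2.0187.
Interval: 2.0187 ± 2.326 × 0.4284 → [1.022, 3.015].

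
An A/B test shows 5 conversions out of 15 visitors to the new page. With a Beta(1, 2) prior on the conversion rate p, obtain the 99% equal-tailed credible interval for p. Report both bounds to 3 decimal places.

Posterior: Beta(1+5, 2+10) = Beta(6, 12).
Equal-tailed 99% interval: the 0.005 and 0.995 quantiles of Beta(6, 12).
Posterior mean ≈ 0.333, SD ≈ 0.108; a Normal approximation gives roughly [0.055, 0.612].
Exact: F⁻¹(0.005) = 0.101; F⁻¹(0.995) = 0.631.

[0.101, 0.631]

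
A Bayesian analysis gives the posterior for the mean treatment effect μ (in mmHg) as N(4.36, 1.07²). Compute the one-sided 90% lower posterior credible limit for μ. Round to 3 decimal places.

2.989

Need L with P(μ ≥ L) = 0.90: L = 4.36 − z_{0.1}·1.07.
z = 1.282; L = 4.36 − 1.282 × 1.07 = 2.989.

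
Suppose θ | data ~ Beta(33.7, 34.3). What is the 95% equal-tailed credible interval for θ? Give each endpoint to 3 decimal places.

[0.378, 0.613]

Posterior: Beta(33.7, 34.3).
Equal-tailed 95% interval: the 0.025 and 0.975 quantiles of Beta(33.7, 34.3).
Posterior mean ≈ 0.496, SD ≈ 0.060; a Normal approximation gives roughly [0.378, 0.614].
Exact: F⁻¹(0.025) = 0.378; F⁻¹(0.975) = 0.613.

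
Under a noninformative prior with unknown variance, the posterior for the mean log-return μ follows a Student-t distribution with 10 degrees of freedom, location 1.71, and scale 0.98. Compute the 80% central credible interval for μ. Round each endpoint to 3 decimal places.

[0.365, 3.055]

The t_10 distribution is symmetric; the 80% interval is 1.71 ± t·0.98 with t_{0.9,10} = 1.372.
Half-width: 1.372 × 0.98 = 1.345.
1.71 − 1.345 = 0.365; 1.71 + 1.345 = 3.055.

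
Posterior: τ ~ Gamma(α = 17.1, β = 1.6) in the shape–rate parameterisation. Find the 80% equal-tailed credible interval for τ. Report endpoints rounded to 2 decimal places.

Posterior: Gamma(shape 17.1, rate 1.6).
Equal-tailed 80% interval: Gamma(17.1, 1.6) quantiles at 0.1 and 0.9.
Posterior mean ≈ 10.69, SD ≈ 2.58; a Normal approximation gives roughly [7.38, 14.00].
Exact: lower = 7.54; upper = 14.10.

[7.54, 14.10]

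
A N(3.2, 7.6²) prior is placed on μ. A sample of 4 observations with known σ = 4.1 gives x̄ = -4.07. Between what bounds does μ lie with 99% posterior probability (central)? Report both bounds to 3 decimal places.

Posterior precision = 1/7.6² + 4/4.1² = 0.0173 + 0.2380 = 0.2553, so posterior SD = 1.9793.
Posterior mean = (3.2/7.6² + 4·-4.07/4.1²) / 0.2553 = -3.5769.
Interval: -3.5769 ± 2.576 × 1.9793 → [-8.675, 1.521].

[-8.675, 1.521]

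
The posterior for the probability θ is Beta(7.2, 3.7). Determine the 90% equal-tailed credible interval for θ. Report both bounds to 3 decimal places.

Posterior: Beta(7.2, 3.7).
Equal-tailed 90% interval: the 0.05 and 0.95 quantiles of Beta(7.2, 3.7).
Posterior mean ≈ 0.661, SD ≈ 0.137; a Normal approximation gives roughly [0.435, 0.886].
Exact: F⁻¹(0.05) = 0.418; F⁻¹(0.95) = 0.868.

[0.418, 0.868]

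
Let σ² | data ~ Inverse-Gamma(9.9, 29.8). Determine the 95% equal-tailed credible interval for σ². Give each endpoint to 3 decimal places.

[1.758, 6.305]

Inverse-Gamma(9.9, 29.8) quantiles: F⁻¹(0.025) and F⁻¹(0.975).
Equivalently, 1/σ² ~ Gamma(9.9, rate = 29.8); invert its 0.975 and 0.025 quantiles.
Posterior mean ≈ 3.348, SD ≈ 1.191; a Normal approximation gives roughly [1.013, 5.683].
Exact: lower = 1.758; upper = 6.305.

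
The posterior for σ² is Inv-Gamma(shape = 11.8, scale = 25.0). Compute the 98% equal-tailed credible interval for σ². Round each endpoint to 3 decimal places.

Inverse-Gamma(11.8, 25.0) quantiles: F⁻¹(0.01) and F⁻¹(0.99).
Equivalently, 1/σ² ~ Gamma(11.8, rate = 25.0); invert its 0.99 and 0.01 quantiles.
Posterior mean ≈ 2.315, SD ≈ 0.739; a Normal approximation gives roughly [0.595, 4.035].
Exact: lower = 1.178; upper = 4.721.

[1.178, 4.721]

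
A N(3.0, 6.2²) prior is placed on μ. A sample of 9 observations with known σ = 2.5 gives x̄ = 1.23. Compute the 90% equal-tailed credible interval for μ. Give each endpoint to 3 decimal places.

[-0.097, 2.620]

Posterior precision = 1/6.2² + 9/2.5² = 0.0260 + 1.4400 = 1.4660, so posterior SD = 0.8259.
Posterior mean = (3.0/6.2² + 9·1.23/2.5²) / 1.4660 = 1.2614.
Interval: 1.2614 ± 1.645 × 0.8259 → [-0.097, 2.620].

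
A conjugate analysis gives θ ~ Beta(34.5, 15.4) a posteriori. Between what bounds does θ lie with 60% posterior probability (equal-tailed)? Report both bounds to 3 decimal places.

[0.637, 0.747]

Posterior: Beta(34.5, 15.4).
Equal-tailed 60% interval: the 0.2 and 0.8 quantiles of Beta(34.5, 15.4).
Posterior mean ≈ 0.691, SD ≈ 0.065; a Normal approximation gives roughly [0.637, 0.746].
Exact: F⁻¹(0.2) = 0.637; F⁻¹(0.8) = 0.747.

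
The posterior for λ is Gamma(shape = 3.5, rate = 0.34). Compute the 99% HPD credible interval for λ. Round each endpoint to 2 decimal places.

[0.73, 27.38]

The posterior is unimodal and skewed, so the HPD interval has equal density at both endpoints and is the shortest 99% interval.
Solving f(0.73) = f(27.38) with F(27.38) − F(0.73) = 0.99 gives [0.73, 27.38].
For comparison, the equal-tailed interval is [1.45, 29.82]; the HPD is narrower and shifted toward the mode.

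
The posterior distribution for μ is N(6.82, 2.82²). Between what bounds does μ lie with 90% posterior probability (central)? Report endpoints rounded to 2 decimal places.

The posterior is symmetric, so the 90% equal-tailed interval is μ = 6.82 ± z·2.82 with z = 1.645.
Half-width: 1.645 × 2.82 = 4.64.
6.82 − 4.64 = 2.18; 6.82 + 4.64 = 11.46.

[2.18, 11.46]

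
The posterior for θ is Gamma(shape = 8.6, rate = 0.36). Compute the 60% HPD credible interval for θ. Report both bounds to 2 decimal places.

The posterior is unimodal and skewed, so the HPD interval has equal density at both endpoints and is the shortest 60% interval.
Solving f(15.25) = f(28.31) with F(28.31) − F(15.25) = 0.60 gives [15.25, 28.31].
For comparison, the equal-tailed interval is [16.91, 30.34]; the HPD is narrower and shifted toward the mode.

[15.25, 28.31]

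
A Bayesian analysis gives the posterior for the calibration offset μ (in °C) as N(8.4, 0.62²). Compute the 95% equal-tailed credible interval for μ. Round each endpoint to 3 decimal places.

The posterior is symmetric, so the 95% equal-tailed interval is μ = 8.4 ± z·0.62 with z = 1.960.
Half-width: 1.960 × 0.62 = 1.215.
8.4 − 1.215 = 7.185; 8.4 + 1.215 = 9.615.

[7.185, 9.615]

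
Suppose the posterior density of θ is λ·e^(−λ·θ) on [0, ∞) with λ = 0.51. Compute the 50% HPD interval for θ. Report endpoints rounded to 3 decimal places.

[0.000, 1.359]

The exponential density is strictly decreasing on [0, ∞), so the HPD interval is anchored at 0: [0, q] with P(θ ≤ q) = 0.50.
q = −ln(1 − 0.50) / 0.51 = 0.6931 / 0.51 = 1.359.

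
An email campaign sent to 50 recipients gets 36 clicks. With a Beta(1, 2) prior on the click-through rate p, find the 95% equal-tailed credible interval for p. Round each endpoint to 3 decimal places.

Posterior: Beta(1+36, 2+14) = Beta(37, 16).
Equal-tailed 95% interval: the 0.025 and 0.975 quantiles of Beta(37, 16).
Posterior mean ≈ 0.698, SD ≈ 0.062; a Normal approximation gives roughly [0.576, 0.821].
Exact: F⁻¹(0.025) = 0.569; F⁻¹(0.975) = 0.813.

[0.569, 0.813]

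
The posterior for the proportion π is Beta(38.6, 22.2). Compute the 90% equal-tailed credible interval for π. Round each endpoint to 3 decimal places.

[0.532, 0.733]

Posterior: Beta(38.6, 22.2).
Equal-tailed 90% interval: the 0.05 and 0.95 quantiles of Beta(38.6, 22.2).
Posterior mean ≈ 0.635, SD ≈ 0.061; a Normal approximation gives roughly [0.534, 0.736].
Exact: F⁻¹(0.05) = 0.532; F⁻¹(0.95) = 0.733.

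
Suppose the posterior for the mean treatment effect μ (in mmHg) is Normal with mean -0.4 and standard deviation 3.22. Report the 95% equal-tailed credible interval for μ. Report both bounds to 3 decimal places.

The posterior is symmetric, so the 95% equal-tailed interval is μ = -0.4 ± z·3.22 with z = 1.960.
Half-width: 1.960 × 3.22 = 6.311.
-0.4 − 6.311 = -6.711; -0.4 + 6.311 = 5.911.

[-6.711, 5.911]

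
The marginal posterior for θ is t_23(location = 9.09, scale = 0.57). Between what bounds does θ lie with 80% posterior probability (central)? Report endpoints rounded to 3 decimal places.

[8.338, 9.842]

The t_23 distribution is symmetric; the 80% interval is 9.09 ± t·0.57 with t_{0.9,23} = 1.319.
Half-width: 1.319 × 0.57 = 0.752.
9.09 − 0.752 = 8.338; 9.09 + 0.752 = 9.842.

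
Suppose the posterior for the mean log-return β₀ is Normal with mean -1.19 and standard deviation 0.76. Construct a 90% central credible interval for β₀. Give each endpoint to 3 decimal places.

The posterior is symmetric, so the 90% equal-tailed interval is β₀ = -1.19 ± z·0.76 with z = 1.645.
Half-width: 1.645 × 0.76 = 1.250.
-1.19 − 1.250 = -2.440; -1.19 + 1.250 = 0.060.

[-2.440, 0.060]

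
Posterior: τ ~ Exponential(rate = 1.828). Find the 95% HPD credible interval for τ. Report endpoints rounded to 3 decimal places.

[0.000, 1.639]

The exponential density is strictly decreasing on [0, ∞), so the HPD interval is anchored at 0: [0, q] with P(τ ≤ q) = 0.95.
q = −ln(1 − 0.95) / 1.828 = 2.9957 / 1.828 = 1.639.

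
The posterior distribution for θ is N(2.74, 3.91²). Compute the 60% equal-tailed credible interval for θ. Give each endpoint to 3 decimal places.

[-0.551, 6.031]

The posterior is symmetric, so the 60% equal-tailed interval is θ = 2.74 ± z·3.91 with z = 0.842.
Half-width: 0.842 × 3.91 = 3.291.
2.74 − 3.291 = -0.551; 2.74 + 3.291 = 6.031.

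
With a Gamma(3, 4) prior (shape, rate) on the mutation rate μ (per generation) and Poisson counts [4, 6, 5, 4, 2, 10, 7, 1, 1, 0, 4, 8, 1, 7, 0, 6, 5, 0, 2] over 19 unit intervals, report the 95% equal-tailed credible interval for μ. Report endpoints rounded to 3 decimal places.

[2.603, 4.088]

Posterior: Gamma(3+73, 4+19) = Gamma(76, 23) (shape, rate).
Equal-tailed 95% interval: Gamma(76, 23) quantiles at 0.025 and 0.975.
Posterior mean ≈ 3.304, SD ≈ 0.379; a Normal approximation gives roughly [2.561, 4.047].
Exact: lower = 2.603; upper = 4.088.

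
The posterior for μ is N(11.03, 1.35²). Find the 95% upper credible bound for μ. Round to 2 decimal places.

13.25

Need U with P(μ ≤ U) = 0.95: U = 11.03 + z_{0.05}·1.35.
z = 1.645; U = 11.03 + 1.645 × 1.35 = 13.25.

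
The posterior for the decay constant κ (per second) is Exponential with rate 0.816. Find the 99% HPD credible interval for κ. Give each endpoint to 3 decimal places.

[0.000, 5.644]

The exponential density is strictly decreasing on [0, ∞), so the HPD interval is anchored at 0: [0, q] with P(κ ≤ q) = 0.99.
q = −ln(1 − 0.99) / 0.816 = 4.6052 / 0.816 = 5.644.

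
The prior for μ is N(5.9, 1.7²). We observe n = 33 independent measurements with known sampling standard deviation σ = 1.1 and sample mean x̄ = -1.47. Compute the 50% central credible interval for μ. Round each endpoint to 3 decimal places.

Posterior precision = 1/1.7² + 33/1.1² = 0.3460 + 27.2727 = 27.6187, so posterior SD = 0.1903.
Posterior mean = (5.9/1.7² + 33·-1.47/1.1²) / 27.6187 = -1.3777.
Interval: -1.3777 ± 0.674 × 0.1903 → [-1.506, -1.249].

[-1.506, -1.249]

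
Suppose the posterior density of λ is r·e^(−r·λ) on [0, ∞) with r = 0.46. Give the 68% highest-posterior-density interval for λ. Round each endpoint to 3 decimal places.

[0.000, 2.477]

The exponential density is strictly decreasing on [0, ∞), so the HPD interval is anchored at 0: [0, q] with P(λ ≤ q) = 0.68.
q = −ln(1 − 0.68) / 0.46 = 1.1394 / 0.46 = 2.477.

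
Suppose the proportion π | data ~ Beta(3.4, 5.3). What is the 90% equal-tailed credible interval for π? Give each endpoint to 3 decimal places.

Posterior: Beta(3.4, 5.3).
Equal-tailed 90% interval: the 0.05 and 0.95 quantiles of Beta(3.4, 5.3).
Posterior mean ≈ 0.391, SD ≈ 0.157; a Normal approximation gives roughly [0.133, 0.648].
Exact: F⁻¹(0.05) = 0.148; F⁻¹(0.95) = 0.663.

[0.148, 0.663]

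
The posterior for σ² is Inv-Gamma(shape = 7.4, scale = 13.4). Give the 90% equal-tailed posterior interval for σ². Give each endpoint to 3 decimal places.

[1.084, 3.763]

Inverse-Gamma(7.4, 13.4) quantiles: F⁻¹(0.05) and F⁻¹(0.95).
Equivalently, 1/σ² ~ Gamma(7.4, rate = 13.4); invert its 0.95 and 0.05 quantiles.
Posterior mean ≈ 2.094, SD ≈ 0.901; a Normal approximation gives roughly [0.612, 3.576].
Exact: lower = 1.084; upper = 3.763.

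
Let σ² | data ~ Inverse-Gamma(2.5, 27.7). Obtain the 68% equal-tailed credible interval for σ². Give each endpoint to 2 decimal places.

[6.98, 26.82]

Inverse-Gamma(2.5, 27.7) quantiles: F⁻¹(0.16) and F⁻¹(0.84).
Equivalently, 1/σ² ~ Gamma(2.5, rate = 27.7); invert its 0.84 and 0.16 quantiles.
Posterior mean ≈ 18.47, SD ≈ 26.12; a Normal approximation gives roughly [-7.50, 44.44].
Exact: lower = 6.98; upper = 26.82.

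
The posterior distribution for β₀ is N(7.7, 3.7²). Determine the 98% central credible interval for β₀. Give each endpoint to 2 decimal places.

The posterior is symmetric, so the 98% equal-tailed interval is β₀ = 7.7 ± z·3.7 with z = 2.326.
Half-width: 2.326 × 3.7 = 8.61.
7.7 − 8.61 = -0.91; 7.7 + 8.61 = 16.31.

[-0.91, 16.31]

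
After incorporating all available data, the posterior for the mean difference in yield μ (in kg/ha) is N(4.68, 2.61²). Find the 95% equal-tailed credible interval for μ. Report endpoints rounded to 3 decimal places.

The posterior is symmetric, so the 95% equal-tailed interval is μ = 4.68 ± z·2.61 with z = 1.960.
Half-width: 1.960 × 2.61 = 5.116.
4.68 − 5.116 = -0.436; 4.68 + 5.116 = 9.796.

[-0.436, 9.796]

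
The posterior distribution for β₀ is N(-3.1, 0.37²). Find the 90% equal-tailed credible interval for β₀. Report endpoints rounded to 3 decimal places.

[-3.709, -2.491]

The posterior is symmetric, so the 90% equal-tailed interval is β₀ = -3.1 ± z·0.37 with z = 1.645.
Half-width: 1.645 × 0.37 = 0.609.
-3.1 − 0.609 = -3.709; -3.1 + 0.609 = -2.491.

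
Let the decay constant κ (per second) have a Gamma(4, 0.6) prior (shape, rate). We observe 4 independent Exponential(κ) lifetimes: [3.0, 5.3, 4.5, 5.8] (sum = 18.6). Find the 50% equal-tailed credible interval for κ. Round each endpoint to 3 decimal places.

Posterior: Gamma(4+4, 0.6+18.6) = Gamma(8, 19.2) (shape, rate).
Equal-tailed 50% interval: Gamma(8, 19.2) quantiles at 0.25 and 0.75.
Posterior mean ≈ 0.417, SD ≈ 0.147; a Normal approximation gives roughly [0.317, 0.516].
Exact: lower = 0.310; upper = 0.504.

[0.310, 0.504]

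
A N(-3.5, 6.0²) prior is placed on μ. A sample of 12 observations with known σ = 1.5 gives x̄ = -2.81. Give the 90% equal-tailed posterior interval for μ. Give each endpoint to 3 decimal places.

Posterior precision = 1/6.0² + 12/1.5² = 0.0278 + 5.3333 = 5.3611, so posterior SD = 0.4319.
Posterior mean = (-3.5/6.0² + 12·-2.81/1.5²) / 5.3611 = -2.8136.
Interval: -2.8136 ± 1.645 × 0.4319 → [-3.524, -2.103].

[-3.524, -2.103]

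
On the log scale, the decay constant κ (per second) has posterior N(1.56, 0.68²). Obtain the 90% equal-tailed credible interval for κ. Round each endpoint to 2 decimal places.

On the log scale the 90% interval is 1.56 ± 1.645 × 0.68 = [0.4415, 2.6785].
Exponentiate: [e^0.4415, e^2.6785] = [1.56, 14.56].

[1.56, 14.56]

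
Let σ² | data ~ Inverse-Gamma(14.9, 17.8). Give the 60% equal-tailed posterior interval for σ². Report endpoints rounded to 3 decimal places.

Inverse-Gamma(14.9, 17.8) quantiles: F⁻¹(0.2) and F⁻¹(0.8).
Equivalently, 1/σ² ~ Gamma(14.9, rate = 17.8); invert its 0.8 and 0.2 quantiles.
Posterior mean ≈ 1.281, SD ≈ 0.357; a Normal approximation gives roughly [0.981, 1.581].
Exact: lower = 0.988; upper = 1.535.

[0.988, 1.535]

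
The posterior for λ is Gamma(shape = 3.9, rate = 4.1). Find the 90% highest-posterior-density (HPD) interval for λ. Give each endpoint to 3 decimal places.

The posterior is unimodal and skewed, so the HPD interval has equal density at both endpoints and is the shortest 90% interval.
Solving f(0.216) = f(1.659) with F(1.659) − F(0.216) = 0.90 gives [0.216, 1.659].
For comparison, the equal-tailed interval is [0.319, 1.856]; the HPD is narrower and shifted toward the mode.

[0.216, 1.659]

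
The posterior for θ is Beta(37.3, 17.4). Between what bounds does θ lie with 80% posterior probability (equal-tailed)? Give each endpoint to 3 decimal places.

Posterior: Beta(37.3, 17.4).
Equal-tailed 80% interval: the 0.1 and 0.9 quantiles of Beta(37.3, 17.4).
Posterior mean ≈ 0.682, SD ≈ 0.062; a Normal approximation gives roughly [0.602, 0.762].
Exact: F⁻¹(0.1) = 0.600; F⁻¹(0.9) = 0.761.

[0.600, 0.761]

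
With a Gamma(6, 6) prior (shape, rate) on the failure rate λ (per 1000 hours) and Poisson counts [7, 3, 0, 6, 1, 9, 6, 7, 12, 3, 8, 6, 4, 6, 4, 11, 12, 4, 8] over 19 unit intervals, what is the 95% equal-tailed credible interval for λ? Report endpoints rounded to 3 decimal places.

Posterior: Gamma(6+117, 6+19) = Gamma(123, 25) (shape, rate).
Equal-tailed 95% interval: Gamma(123, 25) quantiles at 0.025 and 0.975.
Posterior mean ≈ 4.920, SD ≈ 0.444; a Normal approximation gives roughly [4.051, 5.789].
Exact: lower = 4.089; upper = 5.827.

[4.089, 5.827]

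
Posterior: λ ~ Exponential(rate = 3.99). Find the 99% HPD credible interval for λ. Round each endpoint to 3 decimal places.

The exponential density is strictly decreasing on [0, ∞), so the HPD interval is anchored at 0: [0, q] with P(λ ≤ q) = 0.99.
q = −ln(1 − 0.99) / 3.99 = 4.6052 / 3.99 = 1.154.

[0.000, 1.154]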